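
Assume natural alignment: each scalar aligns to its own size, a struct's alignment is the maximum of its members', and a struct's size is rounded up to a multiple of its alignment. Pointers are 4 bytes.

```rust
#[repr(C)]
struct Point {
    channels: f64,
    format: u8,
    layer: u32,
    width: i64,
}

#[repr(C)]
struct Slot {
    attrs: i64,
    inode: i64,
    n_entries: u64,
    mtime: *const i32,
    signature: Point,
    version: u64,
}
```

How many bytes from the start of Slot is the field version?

56

Point: @0: channels [8B, align 8] → 8; @8: format [1B, align 1] → 9; +3 pad (align 4); @12: layer [4B, align 4] → 16; @16: width [8B, align 8] → 24; size 24, align 8
@0: attrs [8B, align 8] → 8
@8: inode [8B, align 8] → 16
@16: n_entries [8B, align 8] → 24
@24: mtime [4B, align 4] → 28
+4 pad (align 8)
@32: signature [24B, align 8] → 56
@56: version [8B, align 8] → 64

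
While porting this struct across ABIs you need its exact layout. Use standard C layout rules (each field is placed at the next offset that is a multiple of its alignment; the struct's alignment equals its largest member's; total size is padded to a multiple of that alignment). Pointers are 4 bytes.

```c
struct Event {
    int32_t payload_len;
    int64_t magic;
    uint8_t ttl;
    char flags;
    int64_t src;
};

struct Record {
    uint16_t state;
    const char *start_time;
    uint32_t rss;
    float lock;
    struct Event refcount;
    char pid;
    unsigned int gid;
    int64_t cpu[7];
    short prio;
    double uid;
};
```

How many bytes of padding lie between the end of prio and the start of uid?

Event: 0..4  payload_len  (4B, 4-aligned); 4..8  -- padding (4B); 8..16  magic  (8B, 8-aligned); 16..17  ttl  (1B, 1-aligned); 17..18  flags  (1B, 1-aligned); 18..24  -- padding (6B); 24..32  src  (8B, 8-aligned); sizeof = 32, alignof = 8
0..2  state  (2B, 2-aligned)
2..4  -- padding (2B)
4..8  start_time  (4B, 4-aligned)
8..12  rss  (4B, 4-aligned)
12..16  lock  (4B, 4-aligned)
16..48  refcount  (32B, 8-aligned)
48..49  pid  (1B, 1-aligned)
49..52  -- padding (3B)
52..56  gid  (4B, 4-aligned)
56..112  cpu  (56B, 8-aligned)
112..114  prio  (2B, 2-aligned)
114..120  -- padding (6B)
120..128  uid  (8B, 8-aligned)

6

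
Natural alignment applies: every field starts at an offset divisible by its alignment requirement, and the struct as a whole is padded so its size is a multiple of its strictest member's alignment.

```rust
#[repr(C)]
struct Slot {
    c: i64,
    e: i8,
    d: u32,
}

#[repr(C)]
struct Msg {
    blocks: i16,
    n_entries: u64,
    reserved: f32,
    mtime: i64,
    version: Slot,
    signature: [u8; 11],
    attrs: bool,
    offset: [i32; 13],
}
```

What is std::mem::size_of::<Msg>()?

112 bytes

Slot: @0: c [8B, align 8] → 8; @8: e [1B, align 1] → 9; +3 pad (align 4); @12: d [4B, align 4] → 16; size 16, align 8
@0: blocks [2B, align 2] → 2
+6 pad (align 8)
@8: n_entries [8B, align 8] → 16
@16: reserved [4B, align 4] → 20
+4 pad (align 8)
@24: mtime [8B, align 8] → 32
@32: version [16B, align 8] → 48
@48: signature [11B, align 1] → 59
@59: attrs [1B, align 1] → 60
@60: offset [52B, align 4] → 112
size 112, align 8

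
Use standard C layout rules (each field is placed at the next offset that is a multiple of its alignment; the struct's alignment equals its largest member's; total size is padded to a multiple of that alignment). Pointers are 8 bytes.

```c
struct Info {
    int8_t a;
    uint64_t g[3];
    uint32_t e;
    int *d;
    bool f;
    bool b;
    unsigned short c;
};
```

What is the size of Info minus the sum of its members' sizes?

15

0..1  a  (1B, 1-aligned)
1..8  -- padding (7B)
8..32  g  (24B, 8-aligned)
32..36  e  (4B, 4-aligned)
36..40  -- padding (4B)
40..48  d  (8B, 8-aligned)
48..49  f  (1B, 1-aligned)
49..50  b  (1B, 1-aligned)
50..52  c  (2B, 2-aligned)
52..56  -- tail padding (4B)
sizeof = 56, alignof = 8
data bytes 41, size 56 → padding 15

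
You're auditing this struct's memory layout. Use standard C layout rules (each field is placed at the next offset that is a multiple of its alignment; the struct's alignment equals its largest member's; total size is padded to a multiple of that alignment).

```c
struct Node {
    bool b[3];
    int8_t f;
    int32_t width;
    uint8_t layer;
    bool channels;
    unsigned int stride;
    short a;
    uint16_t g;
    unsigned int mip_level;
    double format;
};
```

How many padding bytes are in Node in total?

2

@0: b [3B, align 1] → 3
@3: f [1B, align 1] → 4
@4: width [4B, align 4] → 8
@8: layer [1B, align 1] → 9
@9: channels [1B, align 1] → 10
+2 pad (align 4)
@12: stride [4B, align 4] → 16
@16: a [2B, align 2] → 18
@18: g [2B, align 2] → 20
@20: mip_level [4B, align 4] → 24
@24: format [8B, align 8] → 32
size 32, align 8
data bytes 30, size 32 → padding 2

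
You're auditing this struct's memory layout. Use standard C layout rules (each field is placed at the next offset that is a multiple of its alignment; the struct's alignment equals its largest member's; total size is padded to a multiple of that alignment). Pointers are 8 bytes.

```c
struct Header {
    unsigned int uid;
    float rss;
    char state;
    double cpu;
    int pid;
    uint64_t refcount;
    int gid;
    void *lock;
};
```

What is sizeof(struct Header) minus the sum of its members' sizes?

15

uid at 0 (size 4, align 4) → ends 4
rss at 4 (size 4, align 4) → ends 8
state at 8 (size 1, align 1) → ends 9
pad 7 to align 8 for cpu
cpu at 16 (size 8, align 8) → ends 24
pid at 24 (size 4, align 4) → ends 28
pad 4 to align 8 for refcount
refcount at 32 (size 8, align 8) → ends 40
gid at 40 (size 4, align 4) → ends 44
pad 4 to align 8 for lock
lock at 48 (size 8, align 8) → ends 56
total 56 bytes, alignment 8
data bytes 41, size 56 → padding 15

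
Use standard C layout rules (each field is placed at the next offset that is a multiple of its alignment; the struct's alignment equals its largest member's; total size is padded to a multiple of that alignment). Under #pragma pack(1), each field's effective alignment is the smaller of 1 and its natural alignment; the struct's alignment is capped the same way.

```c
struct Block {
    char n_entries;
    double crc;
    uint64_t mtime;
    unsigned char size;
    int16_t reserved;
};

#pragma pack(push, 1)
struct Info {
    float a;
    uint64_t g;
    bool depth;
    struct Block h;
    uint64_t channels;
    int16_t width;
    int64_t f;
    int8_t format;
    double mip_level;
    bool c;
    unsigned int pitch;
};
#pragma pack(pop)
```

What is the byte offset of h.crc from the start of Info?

Block: 0..1  n_entries  (1B, 1-aligned); 1..8  -- padding (7B); 8..16  crc  (8B, 8-aligned); 16..24  mtime  (8B, 8-aligned); 24..25  size  (1B, 1-aligned); 25..26  -- padding (1B); 26..28  reserved  (2B, 2-aligned); 28..32  -- tail padding (4B); sizeof = 32, alignof = 8
0..4  a  (4B, 1-aligned)
4..12  g  (8B, 1-aligned)
12..13  depth  (1B, 1-aligned)
13..45  h  (32B, 1-aligned)
within Block: crc at 8
13 + 8 = 21

21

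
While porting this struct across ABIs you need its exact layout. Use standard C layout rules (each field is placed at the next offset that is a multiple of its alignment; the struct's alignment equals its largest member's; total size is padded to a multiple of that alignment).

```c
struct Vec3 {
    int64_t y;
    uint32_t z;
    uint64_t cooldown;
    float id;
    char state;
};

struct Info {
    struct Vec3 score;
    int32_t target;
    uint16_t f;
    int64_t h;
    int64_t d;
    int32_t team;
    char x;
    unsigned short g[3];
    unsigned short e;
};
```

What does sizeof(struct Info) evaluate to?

Vec3: @0: y [8B, align 8] → 8; @8: z [4B, align 4] → 12; +4 pad (align 8); @16: cooldown [8B, align 8] → 24; @24: id [4B, align 4] → 28; @28: state [1B, align 1] → 29; +3 tail pad (align 8); size 32, align 8
@0: score [32B, align 8] → 32
@32: target [4B, align 4] → 36
@36: f [2B, align 2] → 38
+2 pad (align 8)
@40: h [8B, align 8] → 48
@48: d [8B, align 8] → 56
@56: team [4B, align 4] → 60
@60: x [1B, align 1] → 61
+1 pad (align 2)
@62: g [6B, align 2] → 68
@68: e [2B, align 2] → 70
+2 tail pad (align 8)
size 72, align 8

72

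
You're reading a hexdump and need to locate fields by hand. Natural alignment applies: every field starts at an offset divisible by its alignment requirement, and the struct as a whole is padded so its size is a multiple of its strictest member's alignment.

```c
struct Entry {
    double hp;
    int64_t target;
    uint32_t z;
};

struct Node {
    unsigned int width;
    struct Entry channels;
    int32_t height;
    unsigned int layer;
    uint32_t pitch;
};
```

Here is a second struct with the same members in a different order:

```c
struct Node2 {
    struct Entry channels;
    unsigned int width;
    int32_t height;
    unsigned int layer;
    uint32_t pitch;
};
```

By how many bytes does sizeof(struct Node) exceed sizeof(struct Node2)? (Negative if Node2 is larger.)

8

Entry: 0..8  hp  (8B, 8-aligned); 8..16  target  (8B, 8-aligned); 16..20  z  (4B, 4-aligned); 20..24  -- tail padding (4B); sizeof = 24, alignof = 8
0..4  width  (4B, 4-aligned)
4..8  -- padding (4B)
8..32  channels  (24B, 8-aligned)
32..36  height  (4B, 4-aligned)
36..40  layer  (4B, 4-aligned)
40..44  pitch  (4B, 4-aligned)
44..48  -- tail padding (4B)
sizeof = 48, alignof = 8
— Node2 —
0..24  channels  (24B, 8-aligned)
24..28  width  (4B, 4-aligned)
28..32  height  (4B, 4-aligned)
32..36  layer  (4B, 4-aligned)
36..40  pitch  (4B, 4-aligned)
sizeof = 40, alignof = 8
48 − 40 = 8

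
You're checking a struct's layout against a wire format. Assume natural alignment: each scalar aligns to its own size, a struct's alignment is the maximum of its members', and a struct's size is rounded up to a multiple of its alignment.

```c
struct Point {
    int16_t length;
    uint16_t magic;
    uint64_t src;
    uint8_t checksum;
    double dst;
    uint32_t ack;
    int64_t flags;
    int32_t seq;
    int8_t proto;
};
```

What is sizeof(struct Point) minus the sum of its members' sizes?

18

@0: length [2B, align 2] → 2
@2: magic [2B, align 2] → 4
+4 pad (align 8)
@8: src [8B, align 8] → 16
@16: checksum [1B, align 1] → 17
+7 pad (align 8)
@24: dst [8B, align 8] → 32
@32: ack [4B, align 4] → 36
+4 pad (align 8)
@40: flags [8B, align 8] → 48
@48: seq [4B, align 4] → 52
@52: proto [1B, align 1] → 53
+3 tail pad (align 8)
size 56, align 8
data bytes 38, size 56 → padding 18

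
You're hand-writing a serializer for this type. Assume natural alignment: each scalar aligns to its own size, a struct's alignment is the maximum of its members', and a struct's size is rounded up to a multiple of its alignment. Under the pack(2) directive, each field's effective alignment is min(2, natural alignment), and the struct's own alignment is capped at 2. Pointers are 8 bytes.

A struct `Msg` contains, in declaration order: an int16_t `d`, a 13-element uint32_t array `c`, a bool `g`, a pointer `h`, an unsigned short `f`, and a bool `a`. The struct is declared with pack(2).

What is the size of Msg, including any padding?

d at 0 (size 2, align 2) → ends 2
c at 2 (size 52, align 2) → ends 54
g at 54 (size 1, align 1) → ends 55
pad 1 to align 2 for h
h at 56 (size 8, align 2) → ends 64
f at 64 (size 2, align 2) → ends 66
a at 66 (size 1, align 1) → ends 67
tail pad 1 to reach multiple of 2
total 68 bytes, alignment 2

68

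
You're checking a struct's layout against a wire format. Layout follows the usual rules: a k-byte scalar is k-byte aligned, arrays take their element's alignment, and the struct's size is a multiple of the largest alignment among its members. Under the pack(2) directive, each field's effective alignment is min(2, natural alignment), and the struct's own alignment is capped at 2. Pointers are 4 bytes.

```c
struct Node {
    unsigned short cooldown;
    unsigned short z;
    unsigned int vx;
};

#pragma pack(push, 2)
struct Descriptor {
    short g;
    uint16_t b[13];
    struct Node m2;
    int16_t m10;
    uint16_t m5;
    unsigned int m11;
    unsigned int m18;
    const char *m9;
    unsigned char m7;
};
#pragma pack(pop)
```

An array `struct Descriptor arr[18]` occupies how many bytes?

Node: cooldown at 0 (size 2, align 2) → ends 2; z at 2 (size 2, align 2) → ends 4; vx at 4 (size 4, align 4) → ends 8; total 8 bytes, alignment 4
g at 0 (size 2, align 2) → ends 2
b at 2 (size 26, align 2) → ends 28
m2 at 28 (size 8, align 2) → ends 36
m10 at 36 (size 2, align 2) → ends 38
m5 at 38 (size 2, align 2) → ends 40
m11 at 40 (size 4, align 2) → ends 44
m18 at 44 (size 4, align 2) → ends 48
m9 at 48 (size 4, align 2) → ends 52
m7 at 52 (size 1, align 1) → ends 53
tail pad 1 to reach multiple of 2
total 54 bytes, alignment 2
array of 18: 18 × 54 = 972

972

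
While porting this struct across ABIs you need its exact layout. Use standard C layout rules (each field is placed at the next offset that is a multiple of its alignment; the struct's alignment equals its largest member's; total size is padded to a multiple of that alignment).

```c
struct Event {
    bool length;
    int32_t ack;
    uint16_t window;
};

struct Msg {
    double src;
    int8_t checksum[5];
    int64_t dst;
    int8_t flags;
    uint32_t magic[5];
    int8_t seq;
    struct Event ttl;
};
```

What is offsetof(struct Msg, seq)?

48

Event: 0..1  length  (1B, 1-aligned); 1..4  -- padding (3B); 4..8  ack  (4B, 4-aligned); 8..10  window  (2B, 2-aligned); 10..12  -- tail padding (2B); sizeof = 12, alignof = 4
0..8  src  (8B, 8-aligned)
8..13  checksum  (5B, 1-aligned)
13..16  -- padding (3B)
16..24  dst  (8B, 8-aligned)
24..25  flags  (1B, 1-aligned)
25..28  -- padding (3B)
28..48  magic  (20B, 4-aligned)
48..49  seq  (1B, 1-aligned)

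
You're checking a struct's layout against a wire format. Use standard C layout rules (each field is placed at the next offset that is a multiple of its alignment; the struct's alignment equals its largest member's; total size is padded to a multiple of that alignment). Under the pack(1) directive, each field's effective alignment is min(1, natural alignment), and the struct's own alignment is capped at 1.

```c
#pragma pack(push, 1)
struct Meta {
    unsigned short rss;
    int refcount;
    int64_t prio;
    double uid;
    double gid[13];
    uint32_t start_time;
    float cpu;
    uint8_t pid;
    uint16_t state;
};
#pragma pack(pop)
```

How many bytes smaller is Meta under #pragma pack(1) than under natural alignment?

7

natural layout:
  rss at 0 (size 2, align 2) → ends 2
  pad 2 to align 4 for refcount
  refcount at 4 (size 4, align 4) → ends 8
  prio at 8 (size 8, align 8) → ends 16
  uid at 16 (size 8, align 8) → ends 24
  gid at 24 (size 104, align 8) → ends 128
  start_time at 128 (size 4, align 4) → ends 132
  cpu at 132 (size 4, align 4) → ends 136
  pid at 136 (size 1, align 1) → ends 137
  pad 1 to align 2 for state
  state at 138 (size 2, align 2) → ends 140
  tail pad 4 to reach multiple of 8
  total 144 bytes, alignment 8
packed(1) layout:
  rss at 0 (size 2, align 1) → ends 2
  refcount at 2 (size 4, align 1) → ends 6
  prio at 6 (size 8, align 1) → ends 14
  uid at 14 (size 8, align 1) → ends 22
  gid at 22 (size 104, align 1) → ends 126
  start_time at 126 (size 4, align 1) → ends 130
  cpu at 130 (size 4, align 1) → ends 134
  pid at 134 (size 1, align 1) → ends 135
  state at 135 (size 2, align 1) → ends 137
  total 137 bytes, alignment 1
144 − 137 = 7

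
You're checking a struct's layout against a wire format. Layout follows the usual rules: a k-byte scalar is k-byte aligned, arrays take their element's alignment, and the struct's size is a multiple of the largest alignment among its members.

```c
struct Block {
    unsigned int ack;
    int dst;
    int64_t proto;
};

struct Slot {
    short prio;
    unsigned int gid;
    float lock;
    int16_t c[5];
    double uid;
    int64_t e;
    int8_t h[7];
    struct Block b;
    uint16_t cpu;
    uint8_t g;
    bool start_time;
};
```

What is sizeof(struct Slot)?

72

Block: 0..4  ack  (4B, 4-aligned); 4..8  dst  (4B, 4-aligned); 8..16  proto  (8B, 8-aligned); sizeof = 16, alignof = 8
0..2  prio  (2B, 2-aligned)
2..4  -- padding (2B)
4..8  gid  (4B, 4-aligned)
8..12  lock  (4B, 4-aligned)
12..22  c  (10B, 2-aligned)
22..24  -- padding (2B)
24..32  uid  (8B, 8-aligned)
32..40  e  (8B, 8-aligned)
40..47  h  (7B, 1-aligned)
47..48  -- padding (1B)
48..64  b  (16B, 8-aligned)
64..66  cpu  (2B, 2-aligned)
66..67  g  (1B, 1-aligned)
67..68  start_time  (1B, 1-aligned)
68..72  -- tail padding (4B)
sizeof = 72, alignof = 8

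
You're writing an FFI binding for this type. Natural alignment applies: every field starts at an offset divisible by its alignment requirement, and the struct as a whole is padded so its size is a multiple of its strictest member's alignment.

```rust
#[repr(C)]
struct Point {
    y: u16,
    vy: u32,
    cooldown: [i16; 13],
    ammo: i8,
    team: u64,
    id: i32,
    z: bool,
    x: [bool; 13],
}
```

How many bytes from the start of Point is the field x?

0..2  y  (2B, 2-aligned)
2..4  -- padding (2B)
4..8  vy  (4B, 4-aligned)
8..34  cooldown  (26B, 2-aligned)
34..35  ammo  (1B, 1-aligned)
35..40  -- padding (5B)
40..48  team  (8B, 8-aligned)
48..52  id  (4B, 4-aligned)
52..53  z  (1B, 1-aligned)
53..66  x  (13B, 1-aligned)

53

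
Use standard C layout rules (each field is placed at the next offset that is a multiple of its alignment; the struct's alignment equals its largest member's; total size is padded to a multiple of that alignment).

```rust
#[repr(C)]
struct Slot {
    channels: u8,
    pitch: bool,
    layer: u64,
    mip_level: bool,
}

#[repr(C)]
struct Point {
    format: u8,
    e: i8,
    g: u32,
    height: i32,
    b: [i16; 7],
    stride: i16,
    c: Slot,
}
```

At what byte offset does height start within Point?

Slot: @0: channels [1B, align 1] → 1; @1: pitch [1B, align 1] → 2; +6 pad (align 8); @8: layer [8B, align 8] → 16; @16: mip_level [1B, align 1] → 17; +7 tail pad (align 8); size 24, align 8
@0: format [1B, align 1] → 1
@1: e [1B, align 1] → 2
+2 pad (align 4)
@4: g [4B, align 4] → 8
@8: height [4B, align 4] → 12

8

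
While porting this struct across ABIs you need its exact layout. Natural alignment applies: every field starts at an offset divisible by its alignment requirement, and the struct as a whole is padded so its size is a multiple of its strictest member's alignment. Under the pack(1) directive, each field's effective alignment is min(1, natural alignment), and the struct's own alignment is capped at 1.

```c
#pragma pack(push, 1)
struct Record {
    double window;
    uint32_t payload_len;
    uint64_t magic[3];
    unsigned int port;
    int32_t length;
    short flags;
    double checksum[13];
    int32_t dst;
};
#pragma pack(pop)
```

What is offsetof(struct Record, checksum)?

46

window at 0 (size 8, align 1) → ends 8
payload_len at 8 (size 4, align 1) → ends 12
magic at 12 (size 24, align 1) → ends 36
port at 36 (size 4, align 1) → ends 40
length at 40 (size 4, align 1) → ends 44
flags at 44 (size 2, align 1) → ends 46
checksum at 46 (size 104, align 1) → ends 150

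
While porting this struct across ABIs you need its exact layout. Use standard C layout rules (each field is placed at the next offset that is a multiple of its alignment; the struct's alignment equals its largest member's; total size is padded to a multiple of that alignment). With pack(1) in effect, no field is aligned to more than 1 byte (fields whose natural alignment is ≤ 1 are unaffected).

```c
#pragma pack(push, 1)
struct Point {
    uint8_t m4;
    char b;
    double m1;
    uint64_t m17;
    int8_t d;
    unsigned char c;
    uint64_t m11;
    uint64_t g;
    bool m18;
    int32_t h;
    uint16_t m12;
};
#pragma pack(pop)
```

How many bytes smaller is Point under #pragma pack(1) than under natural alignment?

21

natural layout:
  0..1  m4  (1B, 1-aligned)
  1..2  b  (1B, 1-aligned)
  2..8  -- padding (6B)
  8..16  m1  (8B, 8-aligned)
  16..24  m17  (8B, 8-aligned)
  24..25  d  (1B, 1-aligned)
  25..26  c  (1B, 1-aligned)
  26..32  -- padding (6B)
  32..40  m11  (8B, 8-aligned)
  40..48  g  (8B, 8-aligned)
  48..49  m18  (1B, 1-aligned)
  49..52  -- padding (3B)
  52..56  h  (4B, 4-aligned)
  56..58  m12  (2B, 2-aligned)
  58..64  -- tail padding (6B)
  sizeof = 64, alignof = 8
packed(1) layout:
  0..1  m4  (1B, 1-aligned)
  1..2  b  (1B, 1-aligned)
  2..10  m1  (8B, 1-aligned)
  10..18  m17  (8B, 1-aligned)
  18..19  d  (1B, 1-aligned)
  19..20  c  (1B, 1-aligned)
  20..28  m11  (8B, 1-aligned)
  28..36  g  (8B, 1-aligned)
  36..37  m18  (1B, 1-aligned)
  37..41  h  (4B, 1-aligned)
  41..43  m12  (2B, 1-aligned)
  sizeof = 43, alignof = 1
64 − 43 = 21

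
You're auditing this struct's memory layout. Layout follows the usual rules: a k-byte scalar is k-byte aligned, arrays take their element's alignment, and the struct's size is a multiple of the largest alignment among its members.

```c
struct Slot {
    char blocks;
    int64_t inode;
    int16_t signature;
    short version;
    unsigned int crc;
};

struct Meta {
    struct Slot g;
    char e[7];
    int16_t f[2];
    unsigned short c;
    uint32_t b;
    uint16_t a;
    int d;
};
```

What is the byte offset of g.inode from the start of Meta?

8

Slot: 0..1  blocks  (1B, 1-aligned); 1..8  -- padding (7B); 8..16  inode  (8B, 8-aligned); 16..18  signature  (2B, 2-aligned); 18..20  version  (2B, 2-aligned); 20..24  crc  (4B, 4-aligned); sizeof = 24, alignof = 8
0..24  g  (24B, 8-aligned)
within Slot: inode at 8
0 + 8 = 8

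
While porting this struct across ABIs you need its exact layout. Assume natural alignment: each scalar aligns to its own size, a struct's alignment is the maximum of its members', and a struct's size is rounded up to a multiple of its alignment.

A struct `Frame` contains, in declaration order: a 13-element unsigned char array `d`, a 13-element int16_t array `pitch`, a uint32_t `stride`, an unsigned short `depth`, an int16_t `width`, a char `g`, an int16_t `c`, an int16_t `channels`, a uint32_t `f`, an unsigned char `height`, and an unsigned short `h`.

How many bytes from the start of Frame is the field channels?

0..13  d  (13B, 1-aligned)
13..14  -- padding (1B)
14..40  pitch  (26B, 2-aligned)
40..44  stride  (4B, 4-aligned)
44..46  depth  (2B, 2-aligned)
46..48  width  (2B, 2-aligned)
48..49  g  (1B, 1-aligned)
49..50  -- padding (1B)
50..52  c  (2B, 2-aligned)
52..54  channels  (2B, 2-aligned)

52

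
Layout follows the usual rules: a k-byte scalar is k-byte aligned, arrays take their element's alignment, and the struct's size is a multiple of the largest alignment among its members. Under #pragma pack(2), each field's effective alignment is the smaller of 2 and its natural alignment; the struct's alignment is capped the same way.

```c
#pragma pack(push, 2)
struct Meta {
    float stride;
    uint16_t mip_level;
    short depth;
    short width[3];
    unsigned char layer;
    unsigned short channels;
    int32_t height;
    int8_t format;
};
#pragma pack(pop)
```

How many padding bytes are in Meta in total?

2

stride at 0 (size 4, align 2) → ends 4
mip_level at 4 (size 2, align 2) → ends 6
depth at 6 (size 2, align 2) → ends 8
width at 8 (size 6, align 2) → ends 14
layer at 14 (size 1, align 1) → ends 15
pad 1 to align 2 for channels
channels at 16 (size 2, align 2) → ends 18
height at 18 (size 4, align 2) → ends 22
format at 22 (size 1, align 1) → ends 23
tail pad 1 to reach multiple of 2
total 24 bytes, alignment 2
data bytes 22, size 24 → padding 2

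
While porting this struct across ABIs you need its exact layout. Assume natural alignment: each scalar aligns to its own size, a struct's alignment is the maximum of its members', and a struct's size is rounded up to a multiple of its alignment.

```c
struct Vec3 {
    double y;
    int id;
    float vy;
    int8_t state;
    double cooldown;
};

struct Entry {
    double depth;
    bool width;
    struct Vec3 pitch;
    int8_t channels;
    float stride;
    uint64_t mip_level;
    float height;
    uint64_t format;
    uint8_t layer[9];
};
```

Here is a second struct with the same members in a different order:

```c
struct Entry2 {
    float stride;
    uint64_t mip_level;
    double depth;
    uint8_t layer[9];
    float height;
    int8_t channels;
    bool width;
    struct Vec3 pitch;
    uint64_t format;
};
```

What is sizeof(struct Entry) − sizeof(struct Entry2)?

Vec3: @0: y [8B, align 8] → 8; @8: id [4B, align 4] → 12; @12: vy [4B, align 4] → 16; @16: state [1B, align 1] → 17; +7 pad (align 8); @24: cooldown [8B, align 8] → 32; size 32, align 8
@0: depth [8B, align 8] → 8
@8: width [1B, align 1] → 9
+7 pad (align 8)
@16: pitch [32B, align 8] → 48
@48: channels [1B, align 1] → 49
+3 pad (align 4)
@52: stride [4B, align 4] → 56
@56: mip_level [8B, align 8] → 64
@64: height [4B, align 4] → 68
+4 pad (align 8)
@72: format [8B, align 8] → 80
@80: layer [9B, align 1] → 89
+7 tail pad (align 8)
size 96, align 8
— Entry2 —
@0: stride [4B, align 4] → 4
+4 pad (align 8)
@8: mip_level [8B, align 8] → 16
@16: depth [8B, align 8] → 24
@24: layer [9B, align 1] → 33
+3 pad (align 4)
@36: height [4B, align 4] → 40
@40: channels [1B, align 1] → 41
@41: width [1B, align 1] → 42
+6 pad (align 8)
@48: pitch [32B, align 8] → 80
@80: format [8B, align 8] → 88
size 88, align 8
96 − 88 = 8

8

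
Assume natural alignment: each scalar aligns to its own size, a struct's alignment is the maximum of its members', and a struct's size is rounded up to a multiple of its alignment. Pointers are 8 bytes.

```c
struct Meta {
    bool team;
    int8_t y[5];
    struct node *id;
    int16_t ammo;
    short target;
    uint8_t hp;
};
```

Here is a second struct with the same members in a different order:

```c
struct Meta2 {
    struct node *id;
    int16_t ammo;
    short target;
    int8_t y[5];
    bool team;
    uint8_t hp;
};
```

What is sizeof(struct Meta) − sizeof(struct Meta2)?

team at 0 (size 1, align 1) → ends 1
y at 1 (size 5, align 1) → ends 6
pad 2 to align 8 for id
id at 8 (size 8, align 8) → ends 16
ammo at 16 (size 2, align 2) → ends 18
target at 18 (size 2, align 2) → ends 20
hp at 20 (size 1, align 1) → ends 21
tail pad 3 to reach multiple of 8
total 24 bytes, alignment 8
— Meta2 —
id at 0 (size 8, align 8) → ends 8
ammo at 8 (size 2, align 2) → ends 10
target at 10 (size 2, align 2) → ends 12
y at 12 (size 5, align 1) → ends 17
team at 17 (size 1, align 1) → ends 18
hp at 18 (size 1, align 1) → ends 19
tail pad 5 to reach multiple of 8
total 24 bytes, alignment 8
24 − 24 = 0

0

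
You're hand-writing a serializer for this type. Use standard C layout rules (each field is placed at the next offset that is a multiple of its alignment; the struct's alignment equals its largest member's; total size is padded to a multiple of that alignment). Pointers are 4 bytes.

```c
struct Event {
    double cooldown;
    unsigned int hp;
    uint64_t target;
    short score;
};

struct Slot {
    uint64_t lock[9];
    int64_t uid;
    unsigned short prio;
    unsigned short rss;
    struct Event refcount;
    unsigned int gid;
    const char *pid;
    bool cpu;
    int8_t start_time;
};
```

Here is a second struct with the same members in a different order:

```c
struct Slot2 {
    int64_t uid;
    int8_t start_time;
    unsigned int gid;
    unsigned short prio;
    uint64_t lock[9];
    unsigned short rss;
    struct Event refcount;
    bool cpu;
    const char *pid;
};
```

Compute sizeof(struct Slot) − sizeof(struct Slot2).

-8

Event: @0: cooldown [8B, align 8] → 8; @8: hp [4B, align 4] → 12; +4 pad (align 8); @16: target [8B, align 8] → 24; @24: score [2B, align 2] → 26; +6 tail pad (align 8); size 32, align 8
@0: lock [72B, align 8] → 72
@72: uid [8B, align 8] → 80
@80: prio [2B, align 2] → 82
@82: rss [2B, align 2] → 84
+4 pad (align 8)
@88: refcount [32B, align 8] → 120
@120: gid [4B, align 4] → 124
@124: pid [4B, align 4] → 128
@128: cpu [1B, align 1] → 129
@129: start_time [1B, align 1] → 130
+6 tail pad (align 8)
size 136, align 8
— Slot2 —
@0: uid [8B, align 8] → 8
@8: start_time [1B, align 1] → 9
+3 pad (align 4)
@12: gid [4B, align 4] → 16
@16: prio [2B, align 2] → 18
+6 pad (align 8)
@24: lock [72B, align 8] → 96
@96: rss [2B, align 2] → 98
+6 pad (align 8)
@104: refcount [32B, align 8] → 136
@136: cpu [1B, align 1] → 137
+3 pad (align 4)
@140: pid [4B, align 4] → 144
size 144, align 8
136 − 144 = -8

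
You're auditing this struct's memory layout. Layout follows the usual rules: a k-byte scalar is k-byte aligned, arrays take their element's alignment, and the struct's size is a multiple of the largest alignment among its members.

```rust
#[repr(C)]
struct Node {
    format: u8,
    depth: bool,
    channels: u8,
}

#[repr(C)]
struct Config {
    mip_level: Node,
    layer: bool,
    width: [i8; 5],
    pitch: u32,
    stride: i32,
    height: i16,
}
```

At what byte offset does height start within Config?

20

Node: 0..1  format  (1B, 1-aligned); 1..2  depth  (1B, 1-aligned); 2..3  channels  (1B, 1-aligned); sizeof = 3, alignof = 1
0..3  mip_level  (3B, 1-aligned)
3..4  layer  (1B, 1-aligned)
4..9  width  (5B, 1-aligned)
9..12  -- padding (3B)
12..16  pitch  (4B, 4-aligned)
16..20  stride  (4B, 4-aligned)
20..22  height  (2B, 2-aligned)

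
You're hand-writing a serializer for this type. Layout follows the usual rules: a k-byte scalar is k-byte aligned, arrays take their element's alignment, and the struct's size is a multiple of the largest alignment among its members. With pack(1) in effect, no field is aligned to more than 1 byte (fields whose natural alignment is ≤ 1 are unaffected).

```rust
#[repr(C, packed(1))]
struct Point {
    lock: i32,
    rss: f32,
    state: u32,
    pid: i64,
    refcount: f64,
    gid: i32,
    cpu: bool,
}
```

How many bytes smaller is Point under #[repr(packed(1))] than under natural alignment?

natural layout:
  lock at 0 (size 4, align 4) → ends 4
  rss at 4 (size 4, align 4) → ends 8
  state at 8 (size 4, align 4) → ends 12
  pad 4 to align 8 for pid
  pid at 16 (size 8, align 8) → ends 24
  refcount at 24 (size 8, align 8) → ends 32
  gid at 32 (size 4, align 4) → ends 36
  cpu at 36 (size 1, align 1) → ends 37
  tail pad 3 to reach multiple of 8
  total 40 bytes, alignment 8
packed(1) layout:
  lock at 0 (size 4, align 1) → ends 4
  rss at 4 (size 4, align 1) → ends 8
  state at 8 (size 4, align 1) → ends 12
  pid at 12 (size 8, align 1) → ends 20
  refcount at 20 (size 8, align 1) → ends 28
  gid at 28 (size 4, align 1) → ends 32
  cpu at 32 (size 1, align 1) → ends 33
  total 33 bytes, alignment 1
40 − 33 = 7

7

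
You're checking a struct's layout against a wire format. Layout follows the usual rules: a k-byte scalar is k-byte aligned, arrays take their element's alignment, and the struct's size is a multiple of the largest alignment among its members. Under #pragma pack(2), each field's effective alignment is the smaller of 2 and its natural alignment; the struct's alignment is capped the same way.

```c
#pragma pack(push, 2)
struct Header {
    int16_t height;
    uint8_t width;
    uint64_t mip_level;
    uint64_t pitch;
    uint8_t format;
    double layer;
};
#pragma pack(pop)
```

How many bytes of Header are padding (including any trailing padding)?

@0: height [2B, align 2] → 2
@2: width [1B, align 1] → 3
+1 pad (align 2)
@4: mip_level [8B, align 2] → 12
@12: pitch [8B, align 2] → 20
@20: format [1B, align 1] → 21
+1 pad (align 2)
@22: layer [8B, align 2] → 30
size 30, align 2
data bytes 28, size 30 → padding 2

2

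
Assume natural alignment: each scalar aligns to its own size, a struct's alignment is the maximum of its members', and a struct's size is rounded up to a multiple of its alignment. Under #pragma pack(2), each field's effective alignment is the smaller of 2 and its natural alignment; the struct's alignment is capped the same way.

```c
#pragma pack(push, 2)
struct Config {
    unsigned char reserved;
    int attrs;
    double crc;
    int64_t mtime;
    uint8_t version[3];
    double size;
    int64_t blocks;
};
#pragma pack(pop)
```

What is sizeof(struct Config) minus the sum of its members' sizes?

2

reserved at 0 (size 1, align 1) → ends 1
pad 1 to align 2 for attrs
attrs at 2 (size 4, align 2) → ends 6
crc at 6 (size 8, align 2) → ends 14
mtime at 14 (size 8, align 2) → ends 22
version at 22 (size 3, align 1) → ends 25
pad 1 to align 2 for size
size at 26 (size 8, align 2) → ends 34
blocks at 34 (size 8, align 2) → ends 42
total 42 bytes, alignment 2
data bytes 40, size 42 → padding 2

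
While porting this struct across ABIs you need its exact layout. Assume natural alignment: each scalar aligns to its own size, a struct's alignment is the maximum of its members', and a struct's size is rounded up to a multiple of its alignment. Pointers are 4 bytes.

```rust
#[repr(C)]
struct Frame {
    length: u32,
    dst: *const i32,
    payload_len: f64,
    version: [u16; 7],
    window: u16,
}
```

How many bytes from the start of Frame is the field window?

0..4  length  (4B, 4-aligned)
4..8  dst  (4B, 4-aligned)
8..16  payload_len  (8B, 8-aligned)
16..30  version  (14B, 2-aligned)
30..32  window  (2B, 2-aligned)

30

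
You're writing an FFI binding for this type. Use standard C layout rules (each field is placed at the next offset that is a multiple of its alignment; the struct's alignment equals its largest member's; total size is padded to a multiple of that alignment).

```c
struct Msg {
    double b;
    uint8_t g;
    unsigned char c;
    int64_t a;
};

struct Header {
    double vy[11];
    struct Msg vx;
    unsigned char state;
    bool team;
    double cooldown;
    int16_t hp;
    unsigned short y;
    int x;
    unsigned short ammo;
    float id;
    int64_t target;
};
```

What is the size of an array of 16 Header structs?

2432

Msg: b at 0 (size 8, align 8) → ends 8; g at 8 (size 1, align 1) → ends 9; c at 9 (size 1, align 1) → ends 10; pad 6 to align 8 for a; a at 16 (size 8, align 8) → ends 24; total 24 bytes, alignment 8
vy at 0 (size 88, align 8) → ends 88
vx at 88 (size 24, align 8) → ends 112
state at 112 (size 1, align 1) → ends 113
team at 113 (size 1, align 1) → ends 114
pad 6 to align 8 for cooldown
cooldown at 120 (size 8, align 8) → ends 128
hp at 128 (size 2, align 2) → ends 130
y at 130 (size 2, align 2) → ends 132
x at 132 (size 4, align 4) → ends 136
ammo at 136 (size 2, align 2) → ends 138
pad 2 to align 4 for id
id at 140 (size 4, align 4) → ends 144
target at 144 (size 8, align 8) → ends 152
total 152 bytes, alignment 8
array of 16: 16 × 152 = 2432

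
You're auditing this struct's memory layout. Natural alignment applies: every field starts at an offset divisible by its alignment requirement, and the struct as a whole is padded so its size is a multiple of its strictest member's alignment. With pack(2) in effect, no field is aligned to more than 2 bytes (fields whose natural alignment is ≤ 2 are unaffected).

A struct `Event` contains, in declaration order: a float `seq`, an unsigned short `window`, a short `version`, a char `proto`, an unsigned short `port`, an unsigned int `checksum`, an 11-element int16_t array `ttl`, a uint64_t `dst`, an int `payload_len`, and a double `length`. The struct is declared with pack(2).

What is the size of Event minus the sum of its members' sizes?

1

seq at 0 (size 4, align 2) → ends 4
window at 4 (size 2, align 2) → ends 6
version at 6 (size 2, align 2) → ends 8
proto at 8 (size 1, align 1) → ends 9
pad 1 to align 2 for port
port at 10 (size 2, align 2) → ends 12
checksum at 12 (size 4, align 2) → ends 16
ttl at 16 (size 22, align 2) → ends 38
dst at 38 (size 8, align 2) → ends 46
payload_len at 46 (size 4, align 2) → ends 50
length at 50 (size 8, align 2) → ends 58
total 58 bytes, alignment 2
data bytes 57, size 58 → padding 1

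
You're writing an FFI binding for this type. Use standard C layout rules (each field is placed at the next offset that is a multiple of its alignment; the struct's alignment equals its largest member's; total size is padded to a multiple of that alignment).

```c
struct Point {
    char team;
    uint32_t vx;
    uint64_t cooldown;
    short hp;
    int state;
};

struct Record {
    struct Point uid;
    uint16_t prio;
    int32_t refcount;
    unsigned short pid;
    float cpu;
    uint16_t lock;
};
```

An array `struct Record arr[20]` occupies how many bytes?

Point: team at 0 (size 1, align 1) → ends 1; pad 3 to align 4 for vx; vx at 4 (size 4, align 4) → ends 8; cooldown at 8 (size 8, align 8) → ends 16; hp at 16 (size 2, align 2) → ends 18; pad 2 to align 4 for state; state at 20 (size 4, align 4) → ends 24; total 24 bytes, alignment 8
uid at 0 (size 24, align 8) → ends 24
prio at 24 (size 2, align 2) → ends 26
pad 2 to align 4 for refcount
refcount at 28 (size 4, align 4) → ends 32
pid at 32 (size 2, align 2) → ends 34
pad 2 to align 4 for cpu
cpu at 36 (size 4, align 4) → ends 40
lock at 40 (size 2, align 2) → ends 42
tail pad 6 to reach multiple of 8
total 48 bytes, alignment 8
array of 20: 20 × 48 = 960

960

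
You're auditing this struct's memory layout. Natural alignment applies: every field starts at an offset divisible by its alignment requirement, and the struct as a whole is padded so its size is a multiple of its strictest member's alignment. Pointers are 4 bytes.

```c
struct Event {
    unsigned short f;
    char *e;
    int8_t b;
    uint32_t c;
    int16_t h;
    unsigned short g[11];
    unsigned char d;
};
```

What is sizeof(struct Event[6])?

0..2  f  (2B, 2-aligned)
2..4  -- padding (2B)
4..8  e  (4B, 4-aligned)
8..9  b  (1B, 1-aligned)
9..12  -- padding (3B)
12..16  c  (4B, 4-aligned)
16..18  h  (2B, 2-aligned)
18..40  g  (22B, 2-aligned)
40..41  d  (1B, 1-aligned)
41..44  -- tail padding (3B)
sizeof = 44, alignof = 4
array of 6: 6 × 44 = 264

264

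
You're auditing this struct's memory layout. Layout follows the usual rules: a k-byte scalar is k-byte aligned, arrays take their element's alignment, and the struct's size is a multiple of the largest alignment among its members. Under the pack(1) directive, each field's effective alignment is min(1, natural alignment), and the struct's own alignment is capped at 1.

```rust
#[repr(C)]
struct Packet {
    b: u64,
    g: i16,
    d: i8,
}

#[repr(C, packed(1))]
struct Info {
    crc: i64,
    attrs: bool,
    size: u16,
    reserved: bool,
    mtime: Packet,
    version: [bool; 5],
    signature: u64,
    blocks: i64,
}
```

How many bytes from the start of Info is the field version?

Packet: @0: b [8B, align 8] → 8; @8: g [2B, align 2] → 10; @10: d [1B, align 1] → 11; +5 tail pad (align 8); size 16, align 8
@0: crc [8B, align 1] → 8
@8: attrs [1B, align 1] → 9
@9: size [2B, align 1] → 11
@11: reserved [1B, align 1] → 12
@12: mtime [16B, align 1] → 28
@28: version [5B, align 1] → 33

28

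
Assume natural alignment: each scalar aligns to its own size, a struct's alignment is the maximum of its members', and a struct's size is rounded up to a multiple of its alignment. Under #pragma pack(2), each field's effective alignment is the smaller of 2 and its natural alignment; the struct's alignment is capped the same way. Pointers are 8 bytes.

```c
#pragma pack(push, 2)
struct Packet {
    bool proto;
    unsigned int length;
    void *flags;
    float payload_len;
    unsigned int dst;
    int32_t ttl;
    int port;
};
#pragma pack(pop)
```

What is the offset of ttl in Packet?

22

0..1  proto  (1B, 1-aligned)
1..2  -- padding (1B)
2..6  length  (4B, 2-aligned)
6..14  flags  (8B, 2-aligned)
14..18  payload_len  (4B, 2-aligned)
18..22  dst  (4B, 2-aligned)
22..26  ttl  (4B, 2-aligned)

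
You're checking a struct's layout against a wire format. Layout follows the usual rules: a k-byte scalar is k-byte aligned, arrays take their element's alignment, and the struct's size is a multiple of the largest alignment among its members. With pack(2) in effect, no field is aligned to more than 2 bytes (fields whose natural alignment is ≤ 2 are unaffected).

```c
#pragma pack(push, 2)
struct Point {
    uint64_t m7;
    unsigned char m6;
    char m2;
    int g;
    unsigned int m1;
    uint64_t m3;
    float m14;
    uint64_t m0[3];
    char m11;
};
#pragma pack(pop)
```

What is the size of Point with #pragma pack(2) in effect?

0..8  m7  (8B, 2-aligned)
8..9  m6  (1B, 1-aligned)
9..10  m2  (1B, 1-aligned)
10..14  g  (4B, 2-aligned)
14..18  m1  (4B, 2-aligned)
18..26  m3  (8B, 2-aligned)
26..30  m14  (4B, 2-aligned)
30..54  m0  (24B, 2-aligned)
54..55  m11  (1B, 1-aligned)
55..56  -- tail padding (1B)
sizeof = 56, alignof = 2

56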